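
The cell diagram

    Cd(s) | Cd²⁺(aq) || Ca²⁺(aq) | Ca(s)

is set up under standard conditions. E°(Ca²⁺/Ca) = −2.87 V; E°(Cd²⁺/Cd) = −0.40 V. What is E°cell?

By convention the left-hand electrode in cell notation is the anode (oxidation) and the right-hand electrode is the cathode (reduction).
E°cell = E°(right) − E°(left) = −2.87 − (−0.40) = −2.47 V.
The negative sign shows that, as written, the cell would require an external voltage to drive the reaction.

−2.47 V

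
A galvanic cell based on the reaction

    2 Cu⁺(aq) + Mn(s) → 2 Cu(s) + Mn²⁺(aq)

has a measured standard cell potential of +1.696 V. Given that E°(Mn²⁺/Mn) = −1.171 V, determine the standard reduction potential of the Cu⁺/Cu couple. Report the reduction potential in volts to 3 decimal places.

+0.525 V

In the reaction as written the Cu⁺/Cu couple is reduced (cathode) and Mn²⁺/Mn is oxidized (anode), so E°cell = E°(Cu⁺/Cu) − E°(Mn²⁺/Mn).
E°(Cu⁺/Cu) = E°cell + E°(anode) = +1.696 + (−1.171) = +0.525 V.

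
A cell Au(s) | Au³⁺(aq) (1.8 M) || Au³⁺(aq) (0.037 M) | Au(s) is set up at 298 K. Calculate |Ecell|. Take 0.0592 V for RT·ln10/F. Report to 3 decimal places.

For a concentration cell E°cell = 0, since both electrodes use the same couple.
The compartment with the higher Au³⁺(aq) concentration (1.8 M) acts as the cathode; ions are reduced there and produced at the dilute (0.037 M) anode.
With n = 3, Ecell = −(0.0592/3)·log([dilute]/[conc]) = −(0.0592/3)·log(0.037/1.8) = +0.033 V.

0.033 V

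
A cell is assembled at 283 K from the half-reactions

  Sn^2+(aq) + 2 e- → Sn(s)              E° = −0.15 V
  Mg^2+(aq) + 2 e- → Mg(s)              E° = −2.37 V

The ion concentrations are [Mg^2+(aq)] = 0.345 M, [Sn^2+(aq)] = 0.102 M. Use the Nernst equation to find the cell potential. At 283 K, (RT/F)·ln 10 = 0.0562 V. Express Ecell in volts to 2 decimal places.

Since E°(Sn²⁺/Sn) > E°(Mg²⁺/Mg), Sn²⁺/Sn serves as the cathode.
E°cell = E°cat − E°an = −0.15 − (−2.37) = +2.22 V; n = 2.
The balanced reaction is Sn^2+(aq) + Mg(s) → Sn(s) + Mg^2+(aq), so Q = [Mg^2+(aq)] / [Sn^2+(aq)] = 3.38 and log Q = 0.529.
Applying E = E° − (RT ln10/nF)·log Q gives +2.22 − (0.0562/2)(0.529) = +2.21 V.

+2.21 V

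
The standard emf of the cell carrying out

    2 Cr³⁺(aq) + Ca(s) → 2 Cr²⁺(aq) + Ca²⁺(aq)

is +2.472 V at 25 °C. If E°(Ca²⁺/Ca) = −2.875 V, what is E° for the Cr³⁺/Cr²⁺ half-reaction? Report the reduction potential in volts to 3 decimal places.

In the reaction as written the Cr³⁺/Cr²⁺ couple is reduced (cathode) and Ca²⁺/Ca is oxidized (anode), so E°cell = E°(Cr³⁺/Cr²⁺) − E°(Ca²⁺/Ca).
E°(Cr³⁺/Cr²⁺) = E°cell + E°(anode) = +2.472 + (−2.875) = −0.403 V.

−0.403 V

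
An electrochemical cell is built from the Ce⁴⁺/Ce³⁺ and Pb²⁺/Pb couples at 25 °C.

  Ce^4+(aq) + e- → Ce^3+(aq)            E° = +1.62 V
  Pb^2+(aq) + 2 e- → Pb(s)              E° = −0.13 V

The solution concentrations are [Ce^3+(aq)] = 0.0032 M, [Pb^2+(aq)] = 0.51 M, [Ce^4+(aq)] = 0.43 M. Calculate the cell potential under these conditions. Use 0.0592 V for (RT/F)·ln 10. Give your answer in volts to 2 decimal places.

Ce⁴⁺/Ce³⁺ is reduced (cathode, E° = +1.62 V) and Pb²⁺/Pb is oxidized (anode).
The standard potential is +1.62 − (−0.13) = +1.75 V and the balanced reaction transfers n = 2 electrons.
The balanced reaction is 2 Ce^4+(aq) + Pb(s) → 2 Ce^3+(aq) + Pb^2+(aq), so Q = ([Ce^3+(aq)]^2·[Pb^2+(aq)]) / [Ce^4+(aq)]^2 = 2.82×10^−5 and log Q = −4.549.
E = E° − (0.0592/n)·log Q = +1.75 − (0.0592/2)(−4.549) = +1.88 V.

+1.88 V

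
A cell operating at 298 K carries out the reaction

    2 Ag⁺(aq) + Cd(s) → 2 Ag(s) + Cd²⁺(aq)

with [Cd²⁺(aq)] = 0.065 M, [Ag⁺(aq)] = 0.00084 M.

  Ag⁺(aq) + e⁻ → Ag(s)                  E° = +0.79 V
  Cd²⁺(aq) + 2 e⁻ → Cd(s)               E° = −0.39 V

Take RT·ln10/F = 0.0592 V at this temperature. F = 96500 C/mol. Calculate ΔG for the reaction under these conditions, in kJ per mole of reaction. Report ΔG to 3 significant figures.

The standard cell potential is +0.79 − (−0.39) = +1.18 V, with n = 2 electrons in the balanced equation.
Here Q = [Cd²⁺(aq)] / [Ag⁺(aq)]^2 = 9.21×10^4 (log Q = 4.964), giving E = +1.18 − (0.0592/2)·(4.964) = +1.0331 V.
Then ΔG = −nFE = −2 × 96500 × +1.0331 J/mol = −199 kJ/mol.

−199 kJ/mol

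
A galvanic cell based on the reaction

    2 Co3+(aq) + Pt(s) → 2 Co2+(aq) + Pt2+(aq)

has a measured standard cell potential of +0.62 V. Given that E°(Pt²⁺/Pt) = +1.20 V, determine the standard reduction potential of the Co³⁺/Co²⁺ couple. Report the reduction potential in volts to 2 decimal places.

+1.82 V

In the reaction as written the Co³⁺/Co²⁺ couple is reduced (cathode) and Pt²⁺/Pt is oxidized (anode), so E°cell = E°(Co³⁺/Co²⁺) − E°(Pt²⁺/Pt).
E°(Co³⁺/Co²⁺) = E°cell + E°(anode) = +0.62 + (+1.20) = +1.82 V.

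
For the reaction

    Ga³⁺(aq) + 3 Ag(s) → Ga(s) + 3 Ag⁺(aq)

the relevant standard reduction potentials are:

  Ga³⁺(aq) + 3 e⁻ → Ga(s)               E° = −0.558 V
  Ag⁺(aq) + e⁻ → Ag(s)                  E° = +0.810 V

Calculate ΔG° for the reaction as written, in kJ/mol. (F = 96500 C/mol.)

+396 kJ/mol

In the reaction as written Ga³⁺(aq) is reduced, so the Ga³⁺/Ga couple is the cathode and Ag⁺/Ag is the anode.
E°cell = −0.558 − (+0.810) = −1.368 V; balancing electrons gives n = 3.
ΔG° = −nFE°cell = −(3)(96500)(−1.368) J/mol = +396 kJ/mol.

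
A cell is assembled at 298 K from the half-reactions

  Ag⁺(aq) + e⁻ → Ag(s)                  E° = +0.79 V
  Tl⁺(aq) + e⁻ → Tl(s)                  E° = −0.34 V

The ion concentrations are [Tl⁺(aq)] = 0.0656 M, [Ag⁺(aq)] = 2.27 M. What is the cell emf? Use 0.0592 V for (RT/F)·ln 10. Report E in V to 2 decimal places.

The Ag⁺/Ag couple has the more positive E°, so it is the cathode; Tl⁺/Tl is the anode.
The standard potential is +0.79 − (−0.34) = +1.13 V and the balanced reaction transfers n = 1 electron.
For the overall reaction Ag⁺(aq) + Tl(s) → Ag(s) + Tl⁺(aq), Q = [Tl⁺(aq)] / [Ag⁺(aq)] = 0.0289, giving log Q = −1.539.
By the Nernst equation, E = +1.13 − (0.0592/1)·(−1.539) = +1.22 V.

+1.22 V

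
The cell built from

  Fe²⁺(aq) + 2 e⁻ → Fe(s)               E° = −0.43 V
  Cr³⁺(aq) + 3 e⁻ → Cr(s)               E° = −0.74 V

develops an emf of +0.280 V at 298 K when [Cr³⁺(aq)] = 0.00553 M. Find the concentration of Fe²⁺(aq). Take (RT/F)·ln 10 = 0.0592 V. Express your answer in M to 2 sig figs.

The Fe²⁺/Fe couple has the larger reduction potential, so it is the cathode: E°cell = −0.43 − (−0.74) = +0.31 V and n = 6.
Since E = E° − (0.0592/n)·log Q, log Q = n(E° − E)/0.0592 = 3.041.
Balancing electrons gives 3 Fe²⁺(aq) + 2 Cr(s) → 3 Fe(s) + 2 Cr³⁺(aq); thus Q = [Cr³⁺(aq)]^2 / [Fe²⁺(aq)]^3.
Isolating [Fe²⁺(aq)] in Q = 10^{3.041} yields log [Fe²⁺(aq)] = −2.519, i.e. 0.0030 M.

0.0030 M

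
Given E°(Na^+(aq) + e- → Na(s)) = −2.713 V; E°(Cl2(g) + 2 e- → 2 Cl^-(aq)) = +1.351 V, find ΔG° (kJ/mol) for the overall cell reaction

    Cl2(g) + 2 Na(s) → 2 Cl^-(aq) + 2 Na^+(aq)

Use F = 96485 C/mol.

−784 kJ/mol

In the reaction as written Cl2(g) is reduced, so the Cl₂/Cl⁻ couple is the cathode and Na⁺/Na is the anode.
E°cell = +1.351 − (−2.713) = +4.064 V; balancing electrons gives n = 2.
ΔG° = −nFE°cell = −(2)(96485)(+4.064) J/mol = −784 kJ/mol.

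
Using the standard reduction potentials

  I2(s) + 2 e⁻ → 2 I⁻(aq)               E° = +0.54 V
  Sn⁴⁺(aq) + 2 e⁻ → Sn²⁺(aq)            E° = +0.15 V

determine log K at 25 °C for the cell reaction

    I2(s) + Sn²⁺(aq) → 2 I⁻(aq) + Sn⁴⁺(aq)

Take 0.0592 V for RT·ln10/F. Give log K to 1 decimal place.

log K = 13.2

The I₂/I⁻ couple is reduced (cathode); E°cell = +0.54 − (+0.15) = +0.39 V with n = 2.
At equilibrium E = 0, so log K = nE°cell / 0.0592 = (2)(+0.39) / 0.0592 = 13.2.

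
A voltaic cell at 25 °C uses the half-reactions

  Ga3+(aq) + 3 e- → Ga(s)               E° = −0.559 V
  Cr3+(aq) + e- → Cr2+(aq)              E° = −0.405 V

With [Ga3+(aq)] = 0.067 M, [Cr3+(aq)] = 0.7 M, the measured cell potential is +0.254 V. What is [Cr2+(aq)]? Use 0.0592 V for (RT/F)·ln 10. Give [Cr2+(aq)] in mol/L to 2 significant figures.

With Cr³⁺/Cr²⁺ at the cathode and Ga³⁺/Ga at the anode, E°cell = −0.405 − (−0.559) = +0.154 V (n = 3).
From the Nernst equation, log Q = n(E° − E)/0.0592 = 3·(+0.154 − (+0.254))/0.0592 = −5.068.
The balanced reaction is 3 Cr3+(aq) + Ga(s) → 3 Cr2+(aq) + Ga3+(aq), so Q = ([Cr2+(aq)]^3·[Ga3+(aq)]) / [Cr3+(aq)]^3.
Substituting the known concentrations and solving, log [Cr2+(aq)] = −1.453 and [Cr2+(aq)] = 0.035 M.

0.035 M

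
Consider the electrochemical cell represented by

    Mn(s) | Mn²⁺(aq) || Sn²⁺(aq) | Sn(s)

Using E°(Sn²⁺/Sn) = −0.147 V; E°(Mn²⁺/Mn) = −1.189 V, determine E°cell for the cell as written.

+1.042 V

By convention the left-hand electrode in cell notation is the anode (oxidation) and the right-hand electrode is the cathode (reduction).
E°cell = E°(right) − E°(left) = −0.147 − (−1.189) = +1.042 V.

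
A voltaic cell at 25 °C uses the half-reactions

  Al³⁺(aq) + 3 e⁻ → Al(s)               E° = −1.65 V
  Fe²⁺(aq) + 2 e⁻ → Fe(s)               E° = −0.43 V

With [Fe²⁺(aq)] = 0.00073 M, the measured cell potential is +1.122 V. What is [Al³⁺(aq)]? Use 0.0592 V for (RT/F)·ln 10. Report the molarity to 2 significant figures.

1.8 M

Fe²⁺/Fe is the cathode (higher E°); E°cell = −0.43 − (−1.65) = +1.22 V with n = 6.
From the Nernst equation, log Q = n(E° − E)/0.0592 = 6·(+1.22 − (+1.122))/0.0592 = 9.932.
For 3 Fe²⁺(aq) + 2 Al(s) → 3 Fe(s) + 2 Al³⁺(aq), the reaction quotient is Q = [Al³⁺(aq)]^2 / [Fe²⁺(aq)]^3.
Solving for the unknown gives log [Al³⁺(aq)] = 0.261, so [Al³⁺(aq)] ≈ 1.8 M.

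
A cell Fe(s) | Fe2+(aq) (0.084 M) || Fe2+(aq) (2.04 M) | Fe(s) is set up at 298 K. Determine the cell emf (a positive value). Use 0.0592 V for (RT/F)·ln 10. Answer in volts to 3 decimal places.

For a concentration cell E°cell = 0, since both electrodes use the same couple.
The compartment with the higher Fe2+(aq) concentration (2.04 M) acts as the cathode; ions are reduced there and produced at the dilute (0.084 M) anode.
With n = 2, Ecell = −(0.0592/2)·log([dilute]/[conc]) = −(0.0592/2)·log(0.084/2.04) = +0.041 V.

0.041 V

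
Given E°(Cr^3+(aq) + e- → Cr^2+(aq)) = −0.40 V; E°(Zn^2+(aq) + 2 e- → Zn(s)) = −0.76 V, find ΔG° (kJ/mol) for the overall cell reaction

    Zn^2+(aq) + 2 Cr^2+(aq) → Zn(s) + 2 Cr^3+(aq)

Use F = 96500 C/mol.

+69.5 kJ/mol

In the reaction as written Zn^2+(aq) is reduced, so the Zn²⁺/Zn couple is the cathode and Cr³⁺/Cr²⁺ is the anode.
E°cell = −0.76 − (−0.40) = −0.36 V; balancing electrons gives n = 2.
ΔG° = −nFE°cell = −(2)(96500)(−0.36) J/mol = +69.5 kJ/mol.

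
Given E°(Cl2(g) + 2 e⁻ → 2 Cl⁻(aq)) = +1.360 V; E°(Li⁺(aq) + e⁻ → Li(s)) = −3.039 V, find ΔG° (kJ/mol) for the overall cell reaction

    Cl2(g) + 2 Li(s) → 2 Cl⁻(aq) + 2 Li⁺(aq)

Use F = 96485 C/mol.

In the reaction as written Cl2(g) is reduced, so the Cl₂/Cl⁻ couple is the cathode and Li⁺/Li is the anode.
E°cell = +1.360 − (−3.039) = +4.399 V; balancing electrons gives n = 2.
ΔG° = −nFE°cell = −(2)(96485)(+4.399) J/mol = −849 kJ/mol.

−849 kJ/mol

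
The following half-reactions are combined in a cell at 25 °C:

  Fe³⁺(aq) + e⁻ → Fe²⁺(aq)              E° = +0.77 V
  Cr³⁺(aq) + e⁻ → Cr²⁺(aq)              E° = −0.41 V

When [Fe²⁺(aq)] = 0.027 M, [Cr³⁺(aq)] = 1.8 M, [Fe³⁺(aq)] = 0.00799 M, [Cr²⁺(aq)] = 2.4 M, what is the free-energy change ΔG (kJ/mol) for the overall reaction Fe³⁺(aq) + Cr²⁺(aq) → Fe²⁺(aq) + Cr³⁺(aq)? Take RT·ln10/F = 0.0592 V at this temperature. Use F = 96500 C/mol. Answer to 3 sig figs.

E°cell = +0.77 − (−0.41) = +1.18 V; the balanced reaction transfers n = 1 electron.
Here Q = ([Fe²⁺(aq)]·[Cr³⁺(aq)]) / ([Fe³⁺(aq)]·[Cr²⁺(aq)]) = 2.53 (log Q = 0.404), giving E = +1.18 − (0.0592/1)·(0.404) = +1.1561 V.
Then ΔG = −nFE = −1 × 96500 × +1.1561 J/mol = −112 kJ/mol.

−112 kJ/mol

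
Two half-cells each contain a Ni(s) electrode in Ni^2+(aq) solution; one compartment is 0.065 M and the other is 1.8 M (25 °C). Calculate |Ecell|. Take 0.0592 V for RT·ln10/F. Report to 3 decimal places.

For a concentration cell E°cell = 0, since both electrodes use the same couple.
The compartment with the higher Ni^2+(aq) concentration (1.8 M) acts as the cathode; ions are reduced there and produced at the dilute (0.065 M) anode.
With n = 2, Ecell = −(0.0592/2)·log([dilute]/[conc]) = −(0.0592/2)·log(0.065/1.8) = +0.043 V.

0.043 V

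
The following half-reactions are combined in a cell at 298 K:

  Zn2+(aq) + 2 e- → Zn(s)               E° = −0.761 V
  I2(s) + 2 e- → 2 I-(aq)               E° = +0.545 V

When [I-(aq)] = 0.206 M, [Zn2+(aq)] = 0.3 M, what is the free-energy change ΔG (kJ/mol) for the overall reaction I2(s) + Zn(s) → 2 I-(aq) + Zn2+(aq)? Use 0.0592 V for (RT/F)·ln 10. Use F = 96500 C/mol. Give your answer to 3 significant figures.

−263 kJ/mol

With I₂/I⁻ reduced at the cathode, E°cell = +0.545 − (−0.761) = +1.306 V and n = 2.
Here Q = [I-(aq)]^2·[Zn2+(aq)] = 0.0127 (log Q = −1.895), giving E = +1.306 − (0.0592/2)·(−1.895) = +1.3621 V.
ΔG = −nFE = −(2)(96500)(+1.3621) J/mol = −263 kJ/mol.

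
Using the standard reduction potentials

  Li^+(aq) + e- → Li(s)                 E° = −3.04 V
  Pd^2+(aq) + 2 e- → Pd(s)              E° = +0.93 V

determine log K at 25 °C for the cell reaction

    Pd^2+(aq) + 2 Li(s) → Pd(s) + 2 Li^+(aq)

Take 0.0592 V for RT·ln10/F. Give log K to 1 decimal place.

log K = 134.1

The Pd²⁺/Pd couple is reduced (cathode); E°cell = +0.93 − (−3.04) = +3.97 V with n = 2.
At equilibrium E = 0, so log K = nE°cell / 0.0592 = (2)(+3.97) / 0.0592 = 134.1.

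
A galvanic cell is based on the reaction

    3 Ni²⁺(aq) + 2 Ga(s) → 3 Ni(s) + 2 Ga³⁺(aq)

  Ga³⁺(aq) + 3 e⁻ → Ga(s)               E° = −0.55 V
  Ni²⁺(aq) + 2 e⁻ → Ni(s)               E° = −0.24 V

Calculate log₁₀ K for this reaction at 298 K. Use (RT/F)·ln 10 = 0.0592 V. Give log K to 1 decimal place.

The Ni²⁺/Ni couple is reduced (cathode); E°cell = −0.24 − (−0.55) = +0.31 V with n = 6.
At equilibrium E = 0, so log K = nE°cell / 0.0592 = (6)(+0.31) / 0.0592 = 31.4.

log K = 31.4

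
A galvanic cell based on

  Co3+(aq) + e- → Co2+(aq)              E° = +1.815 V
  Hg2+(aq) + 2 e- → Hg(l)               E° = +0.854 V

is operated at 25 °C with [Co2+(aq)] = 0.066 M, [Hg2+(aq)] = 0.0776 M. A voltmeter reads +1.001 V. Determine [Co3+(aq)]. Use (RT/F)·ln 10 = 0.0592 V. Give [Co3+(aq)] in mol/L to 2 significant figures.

0.087 M

Co³⁺/Co²⁺ is the cathode (higher E°); E°cell = +1.815 − (+0.854) = +0.961 V with n = 2.
Rearranging E = E° − (0.0592/n)·log Q gives log Q = 2(+0.961 − (+1.001))/0.0592 = −1.351.
The balanced reaction is 2 Co3+(aq) + Hg(l) → 2 Co2+(aq) + Hg2+(aq), so Q = ([Co2+(aq)]^2·[Hg2+(aq)]) / [Co3+(aq)]^2.
Substituting the known concentrations and solving, log [Co3+(aq)] = −1.060 and [Co3+(aq)] = 0.087 M.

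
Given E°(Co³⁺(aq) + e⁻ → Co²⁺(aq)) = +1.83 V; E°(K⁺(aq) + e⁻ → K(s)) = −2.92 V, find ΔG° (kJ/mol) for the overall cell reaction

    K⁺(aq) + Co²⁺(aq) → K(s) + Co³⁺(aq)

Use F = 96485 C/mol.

In the reaction as written K⁺(aq) is reduced, so the K⁺/K couple is the cathode and Co³⁺/Co²⁺ is the anode.
E°cell = −2.92 − (+1.83) = −4.75 V; balancing electrons gives n = 1.
ΔG° = −nFE°cell = −(1)(96485)(−4.75) J/mol = +458 kJ/mol.

+458 kJ/mol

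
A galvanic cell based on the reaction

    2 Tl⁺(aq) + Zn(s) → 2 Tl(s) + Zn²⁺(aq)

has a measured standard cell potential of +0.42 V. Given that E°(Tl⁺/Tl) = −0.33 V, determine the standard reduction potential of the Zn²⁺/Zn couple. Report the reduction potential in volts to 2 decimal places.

−0.75 V

In the reaction as written the Tl⁺/Tl couple is reduced (cathode) and Zn²⁺/Zn is oxidized (anode), so E°cell = E°(Tl⁺/Tl) − E°(Zn²⁺/Zn).
E°(Zn²⁺/Zn) = E°(cathode) − E°cell = −0.33 − (+0.42) = −0.75 V.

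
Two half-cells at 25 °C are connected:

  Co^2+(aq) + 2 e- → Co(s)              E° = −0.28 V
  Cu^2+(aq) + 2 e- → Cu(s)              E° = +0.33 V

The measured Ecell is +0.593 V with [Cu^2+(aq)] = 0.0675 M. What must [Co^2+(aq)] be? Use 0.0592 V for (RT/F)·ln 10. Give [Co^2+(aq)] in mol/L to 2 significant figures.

0.25 M

The Cu²⁺/Cu couple has the larger reduction potential, so it is the cathode: E°cell = +0.33 − (−0.28) = +0.61 V and n = 2.
From the Nernst equation, log Q = n(E° − E)/0.0592 = 2·(+0.61 − (+0.593))/0.0592 = 0.574.
The balanced reaction is Cu^2+(aq) + Co(s) → Cu(s) + Co^2+(aq), so Q = [Co^2+(aq)] / [Cu^2+(aq)].
Isolating [Co^2+(aq)] in Q = 10^{0.574} yields log [Co^2+(aq)] = −0.597, i.e. 0.25 M.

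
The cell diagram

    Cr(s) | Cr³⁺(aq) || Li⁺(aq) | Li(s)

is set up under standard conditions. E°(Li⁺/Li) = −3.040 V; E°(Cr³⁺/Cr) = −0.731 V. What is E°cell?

By convention the left-hand electrode in cell notation is the anode (oxidation) and the right-hand electrode is the cathode (reduction).
E°cell = E°(right) − E°(left) = −3.040 − (−0.731) = −2.309 V.
The negative sign shows that, as written, the cell would require an external voltage to drive the reaction.

−2.309 V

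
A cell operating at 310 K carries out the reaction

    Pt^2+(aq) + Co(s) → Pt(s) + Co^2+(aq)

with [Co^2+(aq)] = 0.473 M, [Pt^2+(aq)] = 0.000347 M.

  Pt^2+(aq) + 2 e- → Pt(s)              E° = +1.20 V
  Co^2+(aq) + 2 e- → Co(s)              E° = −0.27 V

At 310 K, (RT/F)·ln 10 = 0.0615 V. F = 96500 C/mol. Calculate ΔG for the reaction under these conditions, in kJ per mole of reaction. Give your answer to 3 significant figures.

−265 kJ/mol

E°cell = +1.20 − (−0.27) = +1.47 V; the balanced reaction transfers n = 2 electrons.
Here Q = [Co^2+(aq)] / [Pt^2+(aq)] = 1.36×10^3 (log Q = 3.135), giving E = +1.47 − (0.0615/2)·(3.135) = +1.3736 V.
Finally ΔG = −nFE = −(2)(96500 C/mol)(+1.3736 V) = −265 kJ/mol.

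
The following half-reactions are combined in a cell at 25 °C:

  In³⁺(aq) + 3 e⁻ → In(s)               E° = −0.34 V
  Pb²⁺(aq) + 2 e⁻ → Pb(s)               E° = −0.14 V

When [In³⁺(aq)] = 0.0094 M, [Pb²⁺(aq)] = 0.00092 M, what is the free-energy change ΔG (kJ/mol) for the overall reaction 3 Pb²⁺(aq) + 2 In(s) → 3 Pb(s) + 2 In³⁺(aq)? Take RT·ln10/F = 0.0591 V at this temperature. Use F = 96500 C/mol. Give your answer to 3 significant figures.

With Pb²⁺/Pb reduced at the cathode, E°cell = −0.14 − (−0.34) = +0.20 V and n = 6.
The reaction quotient is [In³⁺(aq)]^2 / [Pb²⁺(aq)]^3 = 1.13×10^5; by Nernst, E = +0.20 − (0.0591/6)(5.055) = +0.1502 V.
Finally ΔG = −nFE = −(6)(96500 C/mol)(+0.1502 V) = −87.0 kJ/mol.

−87.0 kJ/mol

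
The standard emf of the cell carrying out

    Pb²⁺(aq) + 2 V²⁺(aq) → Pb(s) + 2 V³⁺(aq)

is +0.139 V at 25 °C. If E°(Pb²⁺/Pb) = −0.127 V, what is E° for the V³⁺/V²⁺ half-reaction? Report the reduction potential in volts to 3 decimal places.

In the reaction as written the Pb²⁺/Pb couple is reduced (cathode) and V³⁺/V²⁺ is oxidized (anode), so E°cell = E°(Pb²⁺/Pb) − E°(V³⁺/V²⁺).
E°(V³⁺/V²⁺) = E°(cathode) − E°cell = −0.127 − (+0.139) = −0.266 V.

−0.266 V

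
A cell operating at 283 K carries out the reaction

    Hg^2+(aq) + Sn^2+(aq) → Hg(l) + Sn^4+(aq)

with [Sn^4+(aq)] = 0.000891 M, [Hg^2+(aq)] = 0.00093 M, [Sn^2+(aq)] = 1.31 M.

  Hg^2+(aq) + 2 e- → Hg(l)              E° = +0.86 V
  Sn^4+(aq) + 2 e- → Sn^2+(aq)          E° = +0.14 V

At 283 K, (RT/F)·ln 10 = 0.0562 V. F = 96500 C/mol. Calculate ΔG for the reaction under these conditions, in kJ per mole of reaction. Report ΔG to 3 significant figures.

−140 kJ/mol

The standard cell potential is +0.86 − (+0.14) = +0.72 V, with n = 2 electrons in the balanced equation.
Here Q = [Sn^4+(aq)] / ([Hg^2+(aq)]·[Sn^2+(aq)]) = 0.731 (log Q = −0.136), giving E = +0.72 − (0.0562/2)·(−0.136) = +0.7238 V.
Then ΔG = −nFE = −2 × 96500 × +0.7238 J/mol = −140 kJ/mol.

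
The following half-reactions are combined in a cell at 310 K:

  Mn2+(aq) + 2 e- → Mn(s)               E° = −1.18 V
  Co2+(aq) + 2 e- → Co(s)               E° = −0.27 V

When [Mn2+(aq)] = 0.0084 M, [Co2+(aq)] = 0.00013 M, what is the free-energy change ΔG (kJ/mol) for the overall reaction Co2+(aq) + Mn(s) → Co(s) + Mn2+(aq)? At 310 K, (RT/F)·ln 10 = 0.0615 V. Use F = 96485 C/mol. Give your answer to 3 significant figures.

E°cell = −0.27 − (−1.18) = +0.91 V; the balanced reaction transfers n = 2 electrons.
Q = [Mn2+(aq)] / [Co2+(aq)] = 64.6, so log Q = 1.810 and E = +0.91 − (0.0615/2)(1.810) = +0.8543 V.
ΔG = −nFE = −(2)(96485)(+0.8543) J/mol = −165 kJ/mol.

−165 kJ/mol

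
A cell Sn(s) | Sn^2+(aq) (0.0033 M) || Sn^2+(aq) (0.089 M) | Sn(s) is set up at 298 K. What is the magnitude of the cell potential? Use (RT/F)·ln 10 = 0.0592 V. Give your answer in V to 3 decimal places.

For a concentration cell E°cell = 0, since both electrodes use the same couple.
The compartment with the higher Sn^2+(aq) concentration (0.089 M) acts as the cathode; ions are reduced there and produced at the dilute (0.0033 M) anode.
With n = 2, Ecell = −(0.0592/2)·log([dilute]/[conc]) = −(0.0592/2)·log(0.0033/0.089) = +0.042 V.

0.042 V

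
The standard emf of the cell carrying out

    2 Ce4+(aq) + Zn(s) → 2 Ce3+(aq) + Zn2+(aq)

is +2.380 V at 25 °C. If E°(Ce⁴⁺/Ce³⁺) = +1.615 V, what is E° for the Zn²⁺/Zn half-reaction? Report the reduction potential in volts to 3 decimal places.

−0.765 V

In the reaction as written the Ce⁴⁺/Ce³⁺ couple is reduced (cathode) and Zn²⁺/Zn is oxidized (anode), so E°cell = E°(Ce⁴⁺/Ce³⁺) − E°(Zn²⁺/Zn).
E°(Zn²⁺/Zn) = E°(cathode) − E°cell = +1.615 − (+2.380) = −0.765 V.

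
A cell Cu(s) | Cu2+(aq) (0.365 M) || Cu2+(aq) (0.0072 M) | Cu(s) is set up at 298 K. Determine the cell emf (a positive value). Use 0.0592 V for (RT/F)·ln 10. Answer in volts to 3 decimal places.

For a concentration cell E°cell = 0, since both electrodes use the same couple.
The compartment with the higher Cu2+(aq) concentration (0.365 M) acts as the cathode; ions are reduced there and produced at the dilute (0.0072 M) anode.
With n = 2, Ecell = −(0.0592/2)·log([dilute]/[conc]) = −(0.0592/2)·log(0.0072/0.365) = +0.050 V.

0.050 V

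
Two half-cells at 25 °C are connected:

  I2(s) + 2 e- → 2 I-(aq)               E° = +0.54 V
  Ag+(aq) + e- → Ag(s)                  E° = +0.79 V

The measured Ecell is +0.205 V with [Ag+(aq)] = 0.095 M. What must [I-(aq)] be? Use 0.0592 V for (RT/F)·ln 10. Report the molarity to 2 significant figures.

Ag⁺/Ag is the cathode (higher E°); E°cell = +0.79 − (+0.54) = +0.25 V with n = 2.
From the Nernst equation, log Q = n(E° − E)/0.0592 = 2·(+0.25 − (+0.205))/0.0592 = 1.520.
The balanced reaction is 2 Ag+(aq) + 2 I-(aq) → 2 Ag(s) + I2(s), so Q = 1 / ([Ag+(aq)]^2·[I-(aq)]^2).
Solving for the unknown gives log [I-(aq)] = 0.262, so [I-(aq)] ≈ 1.8 M.

1.8 M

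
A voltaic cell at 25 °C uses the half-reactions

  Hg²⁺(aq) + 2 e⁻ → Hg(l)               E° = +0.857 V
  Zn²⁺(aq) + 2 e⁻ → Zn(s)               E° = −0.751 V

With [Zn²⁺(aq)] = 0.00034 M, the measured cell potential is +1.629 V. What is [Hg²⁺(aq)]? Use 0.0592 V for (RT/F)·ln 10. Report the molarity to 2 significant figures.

Hg²⁺/Hg is the cathode (higher E°); E°cell = +0.857 − (−0.751) = +1.608 V with n = 2.
From the Nernst equation, log Q = n(E° − E)/0.0592 = 2·(+1.608 − (+1.629))/0.0592 = −0.709.
Balancing electrons gives Hg²⁺(aq) + Zn(s) → Hg(l) + Zn²⁺(aq); thus Q = [Zn²⁺(aq)] / [Hg²⁺(aq)].
Isolating [Hg²⁺(aq)] in Q = 10^{−0.709} yields log [Hg²⁺(aq)] = −2.760, i.e. 0.0017 M.

0.0017 M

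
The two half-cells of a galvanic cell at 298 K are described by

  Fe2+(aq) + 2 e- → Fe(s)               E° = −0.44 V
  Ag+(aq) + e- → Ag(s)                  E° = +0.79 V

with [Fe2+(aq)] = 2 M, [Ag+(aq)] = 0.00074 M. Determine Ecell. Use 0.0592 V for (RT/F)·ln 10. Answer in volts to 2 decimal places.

+1.04 V

Ag⁺/Ag is reduced (cathode, E° = +0.79 V) and Fe²⁺/Fe is oxidized (anode).
E°cell = E°cat − E°an = +0.79 − (−0.44) = +1.23 V; n = 2.
The balanced reaction is 2 Ag+(aq) + Fe(s) → 2 Ag(s) + Fe2+(aq), so Q = [Fe2+(aq)] / [Ag+(aq)]^2 = 3.65×10^6 and log Q = 6.563.
Applying E = E° − (RT ln10/nF)·log Q gives +1.23 − (0.0592/2)(6.563) = +1.04 V.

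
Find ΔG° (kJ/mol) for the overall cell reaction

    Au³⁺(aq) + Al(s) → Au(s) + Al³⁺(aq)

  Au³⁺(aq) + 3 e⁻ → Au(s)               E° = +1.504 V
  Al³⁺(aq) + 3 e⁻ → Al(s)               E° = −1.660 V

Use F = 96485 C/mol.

−916 kJ/mol

In the reaction as written Au³⁺(aq) is reduced, so the Au³⁺/Au couple is the cathode and Al³⁺/Al is the anode.
E°cell = +1.504 − (−1.660) = +3.164 V; balancing electrons gives n = 3.
ΔG° = −nFE°cell = −(3)(96485)(+3.164) J/mol = −916 kJ/mol.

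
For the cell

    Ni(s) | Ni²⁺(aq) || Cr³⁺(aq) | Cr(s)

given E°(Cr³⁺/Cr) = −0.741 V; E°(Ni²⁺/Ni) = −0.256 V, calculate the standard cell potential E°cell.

By convention the left-hand electrode in cell notation is the anode (oxidation) and the right-hand electrode is the cathode (reduction).
E°cell = E°(right) − E°(left) = −0.741 − (−0.256) = −0.485 V.
The negative sign shows that, as written, the cell would require an external voltage to drive the reaction.

−0.485 V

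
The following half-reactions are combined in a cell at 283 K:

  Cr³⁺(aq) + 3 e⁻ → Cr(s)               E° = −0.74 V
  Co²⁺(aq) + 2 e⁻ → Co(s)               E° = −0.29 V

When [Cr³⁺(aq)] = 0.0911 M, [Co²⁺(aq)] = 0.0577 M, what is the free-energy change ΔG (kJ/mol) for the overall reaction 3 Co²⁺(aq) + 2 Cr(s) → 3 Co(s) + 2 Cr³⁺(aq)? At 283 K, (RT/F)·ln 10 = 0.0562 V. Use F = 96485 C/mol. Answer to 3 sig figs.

−252 kJ/mol

With Co²⁺/Co reduced at the cathode, E°cell = −0.29 − (−0.74) = +0.45 V and n = 6.
The reaction quotient is [Cr³⁺(aq)]^2 / [Co²⁺(aq)]^3 = 43.2; by Nernst, E = +0.45 − (0.0562/6)(1.636) = +0.4347 V.
Then ΔG = −nFE = −6 × 96485 × +0.4347 J/mol = −252 kJ/mol.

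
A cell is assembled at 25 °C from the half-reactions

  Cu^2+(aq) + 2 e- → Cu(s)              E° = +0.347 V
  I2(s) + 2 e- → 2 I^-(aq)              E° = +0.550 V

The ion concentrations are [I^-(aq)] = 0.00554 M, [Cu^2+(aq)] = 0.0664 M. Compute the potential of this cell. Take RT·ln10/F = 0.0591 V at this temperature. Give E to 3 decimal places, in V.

I₂/I⁻ is reduced (cathode, E° = +0.550 V) and Cu²⁺/Cu is oxidized (anode).
E°cell = E°cat − E°an = +0.550 − (+0.347) = +0.203 V; n = 2.
The balanced reaction is I2(s) + Cu(s) → 2 I^-(aq) + Cu^2+(aq), so Q = [I^-(aq)]^2·[Cu^2+(aq)] = 2.04×10^−6 and log Q = −5.691.
E = E° − (0.0591/n)·log Q = +0.203 − (0.0591/2)(−5.691) = +0.371 V.

+0.371 V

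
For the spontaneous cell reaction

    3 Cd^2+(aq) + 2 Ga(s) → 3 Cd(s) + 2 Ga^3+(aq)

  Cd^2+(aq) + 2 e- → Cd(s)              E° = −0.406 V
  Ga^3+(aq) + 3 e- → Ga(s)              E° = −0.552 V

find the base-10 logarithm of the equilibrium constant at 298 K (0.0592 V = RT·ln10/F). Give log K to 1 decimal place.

log K = 14.8

The Cd²⁺/Cd couple is reduced (cathode); E°cell = −0.406 − (−0.552) = +0.146 V with n = 6.
At equilibrium E = 0, so log K = nE°cell / 0.0592 = (6)(+0.146) / 0.0592 = 14.8.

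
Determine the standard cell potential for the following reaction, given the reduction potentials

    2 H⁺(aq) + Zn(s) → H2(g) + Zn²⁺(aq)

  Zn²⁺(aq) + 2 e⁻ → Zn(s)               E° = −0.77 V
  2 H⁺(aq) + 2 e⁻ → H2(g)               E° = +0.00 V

H⁺(aq) gains electrons, so the 2H⁺/H₂ couple is the cathode; the Zn²⁺/Zn couple is the anode.
E°cell = E°(cathode) − E°(anode) = +0.00 − (−0.77) = +0.77 V.

+0.77 V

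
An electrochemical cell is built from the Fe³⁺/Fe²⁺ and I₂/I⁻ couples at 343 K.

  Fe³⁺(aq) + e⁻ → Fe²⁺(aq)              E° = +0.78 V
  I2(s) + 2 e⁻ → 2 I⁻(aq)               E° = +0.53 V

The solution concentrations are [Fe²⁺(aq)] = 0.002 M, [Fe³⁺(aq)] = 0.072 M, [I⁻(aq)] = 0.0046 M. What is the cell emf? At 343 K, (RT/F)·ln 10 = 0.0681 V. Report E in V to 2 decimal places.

+0.20 V

Fe³⁺/Fe²⁺ is reduced (cathode, E° = +0.78 V) and I₂/I⁻ is oxidized (anode).
E°cell = +0.78 − (+0.53) = +0.25 V, with n = 2 electrons transferred.
The balanced reaction is 2 Fe³⁺(aq) + 2 I⁻(aq) → 2 Fe²⁺(aq) + I2(s), so Q = [Fe²⁺(aq)]^2 / ([Fe³⁺(aq)]^2·[I⁻(aq)]^2) = 36.5 and log Q = 1.562.
E = E° − (0.0681/n)·log Q = +0.25 − (0.0681/2)(1.562) = +0.20 V.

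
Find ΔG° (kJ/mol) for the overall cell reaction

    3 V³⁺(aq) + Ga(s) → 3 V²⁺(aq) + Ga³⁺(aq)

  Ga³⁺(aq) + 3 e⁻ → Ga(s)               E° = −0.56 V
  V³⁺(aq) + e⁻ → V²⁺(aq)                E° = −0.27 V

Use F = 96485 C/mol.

−83.9 kJ/mol

In the reaction as written V³⁺(aq) is reduced, so the V³⁺/V²⁺ couple is the cathode and Ga³⁺/Ga is the anode.
E°cell = −0.27 − (−0.56) = +0.29 V; balancing electrons gives n = 3.
ΔG° = −nFE°cell = −(3)(96485)(+0.29) J/mol = −83.9 kJ/mol.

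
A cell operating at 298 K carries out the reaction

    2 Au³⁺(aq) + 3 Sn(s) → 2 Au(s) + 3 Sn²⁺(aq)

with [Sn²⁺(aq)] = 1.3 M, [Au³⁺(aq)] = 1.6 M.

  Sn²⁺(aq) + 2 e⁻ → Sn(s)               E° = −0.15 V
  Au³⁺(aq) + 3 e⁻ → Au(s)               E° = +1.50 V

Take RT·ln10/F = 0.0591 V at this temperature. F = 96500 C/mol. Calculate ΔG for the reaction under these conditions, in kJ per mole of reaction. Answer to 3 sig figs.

With Au³⁺/Au reduced at the cathode, E°cell = +1.50 − (−0.15) = +1.65 V and n = 6.
Q = [Sn²⁺(aq)]^3 / [Au³⁺(aq)]^2 = 0.858, so log Q = −0.066 and E = +1.65 − (0.0591/6)(−0.066) = +1.6507 V.
Finally ΔG = −nFE = −(6)(96500 C/mol)(+1.6507 V) = −956 kJ/mol.

−956 kJ/mol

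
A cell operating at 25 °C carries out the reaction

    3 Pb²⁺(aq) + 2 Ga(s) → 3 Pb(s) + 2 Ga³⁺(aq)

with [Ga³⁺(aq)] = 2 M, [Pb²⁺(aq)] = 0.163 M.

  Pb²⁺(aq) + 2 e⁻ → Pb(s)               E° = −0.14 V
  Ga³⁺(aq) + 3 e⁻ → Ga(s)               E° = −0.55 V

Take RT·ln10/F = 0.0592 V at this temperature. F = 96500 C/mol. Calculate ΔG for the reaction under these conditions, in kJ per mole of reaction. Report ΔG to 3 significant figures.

−220 kJ/mol

With Pb²⁺/Pb reduced at the cathode, E°cell = −0.14 − (−0.55) = +0.41 V and n = 6.
Q = [Ga³⁺(aq)]^2 / [Pb²⁺(aq)]^3 = 924, so log Q = 2.965 and E = +0.41 − (0.0592/6)(2.965) = +0.3807 V.
ΔG = −nFE = −(6)(96500)(+0.3807) J/mol = −220 kJ/mol.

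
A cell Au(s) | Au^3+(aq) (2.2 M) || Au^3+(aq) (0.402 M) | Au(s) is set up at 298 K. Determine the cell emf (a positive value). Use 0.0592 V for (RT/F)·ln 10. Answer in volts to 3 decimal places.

For a concentration cell E°cell = 0, since both electrodes use the same couple.
The compartment with the higher Au^3+(aq) concentration (2.2 M) acts as the cathode; ions are reduced there and produced at the dilute (0.402 M) anode.
With n = 3, Ecell = −(0.0592/3)·log([dilute]/[conc]) = −(0.0592/3)·log(0.402/2.2) = +0.015 V.

0.015 V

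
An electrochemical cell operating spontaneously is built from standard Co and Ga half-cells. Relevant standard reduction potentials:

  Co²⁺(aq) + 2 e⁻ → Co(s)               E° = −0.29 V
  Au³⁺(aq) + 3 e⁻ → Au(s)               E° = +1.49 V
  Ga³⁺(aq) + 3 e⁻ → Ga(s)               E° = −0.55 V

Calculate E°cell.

+0.26 V

Of the two couples in this cell, the one with the more positive reduction potential is reduced at the cathode: here that is Co²⁺/Co (−0.29 V); Ga³⁺/Ga (−0.55 V) is the anode.
E°cell = E°(cathode) − E°(anode) = −0.29 − (−0.55) = +0.26 V.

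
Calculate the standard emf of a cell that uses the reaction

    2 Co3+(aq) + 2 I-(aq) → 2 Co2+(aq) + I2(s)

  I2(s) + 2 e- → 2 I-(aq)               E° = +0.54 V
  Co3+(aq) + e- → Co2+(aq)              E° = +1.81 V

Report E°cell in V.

+1.27 V

Co3+(aq) gains electrons, so the Co³⁺/Co²⁺ couple is the cathode; the I₂/I⁻ couple is the anode.
E°cell = E°(cathode) − E°(anode) = +1.81 − (+0.54) = +1.27 V.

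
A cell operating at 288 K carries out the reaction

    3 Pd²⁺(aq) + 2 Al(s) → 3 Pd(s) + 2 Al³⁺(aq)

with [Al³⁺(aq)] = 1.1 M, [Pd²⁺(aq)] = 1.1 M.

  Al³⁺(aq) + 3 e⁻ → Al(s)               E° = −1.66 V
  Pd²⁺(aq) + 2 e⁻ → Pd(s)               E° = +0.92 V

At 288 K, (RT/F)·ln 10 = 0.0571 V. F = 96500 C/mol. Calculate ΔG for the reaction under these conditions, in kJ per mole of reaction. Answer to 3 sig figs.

With Pd²⁺/Pd reduced at the cathode, E°cell = +0.92 − (−1.66) = +2.58 V and n = 6.
Q = [Al³⁺(aq)]^2 / [Pd²⁺(aq)]^3 = 0.909, so log Q = −0.041 and E = +2.58 − (0.0571/6)(−0.041) = +2.5804 V.
Finally ΔG = −nFE = −(6)(96500 C/mol)(+2.5804 V) = −1490 kJ/mol.

−1490 kJ/mol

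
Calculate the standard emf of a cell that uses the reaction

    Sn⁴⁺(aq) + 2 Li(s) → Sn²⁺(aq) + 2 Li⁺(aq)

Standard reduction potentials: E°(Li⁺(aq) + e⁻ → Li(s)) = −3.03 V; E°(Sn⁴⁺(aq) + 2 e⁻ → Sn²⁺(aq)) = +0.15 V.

+3.18 V

Sn⁴⁺(aq) gains electrons, so the Sn⁴⁺/Sn²⁺ couple is the cathode; the Li⁺/Li couple is the anode.
E°cell = E°(cathode) − E°(anode) = +0.15 − (−3.03) = +3.18 V.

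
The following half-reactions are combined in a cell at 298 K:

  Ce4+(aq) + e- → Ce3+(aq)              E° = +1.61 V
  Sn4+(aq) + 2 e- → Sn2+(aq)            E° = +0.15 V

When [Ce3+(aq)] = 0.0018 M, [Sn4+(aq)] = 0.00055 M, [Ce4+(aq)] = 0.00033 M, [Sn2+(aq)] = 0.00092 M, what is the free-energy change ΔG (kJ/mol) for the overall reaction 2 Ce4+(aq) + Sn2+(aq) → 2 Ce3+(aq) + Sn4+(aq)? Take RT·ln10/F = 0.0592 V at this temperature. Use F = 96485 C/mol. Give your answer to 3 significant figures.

−275 kJ/mol

E°cell = +1.61 − (+0.15) = +1.46 V; the balanced reaction transfers n = 2 electrons.
The reaction quotient is ([Ce3+(aq)]^2·[Sn4+(aq)]) / ([Ce4+(aq)]^2·[Sn2+(aq)]) = 17.8; by Nernst, E = +1.46 − (0.0592/2)(1.250) = +1.4230 V.
Then ΔG = −nFE = −2 × 96485 × +1.4230 J/mol = −275 kJ/mol.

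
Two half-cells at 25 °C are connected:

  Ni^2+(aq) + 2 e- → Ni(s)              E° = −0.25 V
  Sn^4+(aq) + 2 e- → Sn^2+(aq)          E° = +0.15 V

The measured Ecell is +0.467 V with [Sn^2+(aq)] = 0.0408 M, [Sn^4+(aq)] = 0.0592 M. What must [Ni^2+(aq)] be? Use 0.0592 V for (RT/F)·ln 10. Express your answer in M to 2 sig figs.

With Sn⁴⁺/Sn²⁺ at the cathode and Ni²⁺/Ni at the anode, E°cell = +0.15 − (−0.25) = +0.40 V (n = 2).
From the Nernst equation, log Q = n(E° − E)/0.0592 = 2·(+0.40 − (+0.467))/0.0592 = −2.264.
The balanced reaction is Sn^4+(aq) + Ni(s) → Sn^2+(aq) + Ni^2+(aq), so Q = ([Sn^2+(aq)]·[Ni^2+(aq)]) / [Sn^4+(aq)].
Solving for the unknown gives log [Ni^2+(aq)] = −2.102, so [Ni^2+(aq)] ≈ 0.0079 M.

0.0079 M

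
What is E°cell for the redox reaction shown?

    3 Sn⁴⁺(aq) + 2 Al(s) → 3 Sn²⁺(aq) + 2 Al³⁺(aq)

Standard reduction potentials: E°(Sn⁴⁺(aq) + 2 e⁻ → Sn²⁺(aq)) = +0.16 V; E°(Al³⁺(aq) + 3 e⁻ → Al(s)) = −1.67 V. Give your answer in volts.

Sn⁴⁺(aq) gains electrons, so the Sn⁴⁺/Sn²⁺ couple is the cathode; the Al³⁺/Al couple is the anode.
E°cell = E°(cathode) − E°(anode) = +0.16 − (−1.67) = +1.83 V.

+1.83 V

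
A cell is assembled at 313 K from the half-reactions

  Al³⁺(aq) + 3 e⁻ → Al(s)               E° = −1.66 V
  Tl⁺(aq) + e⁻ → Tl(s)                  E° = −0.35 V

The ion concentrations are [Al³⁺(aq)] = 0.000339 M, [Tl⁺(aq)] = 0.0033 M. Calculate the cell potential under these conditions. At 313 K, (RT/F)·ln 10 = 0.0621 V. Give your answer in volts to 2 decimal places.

+1.23 V

Since E°(Tl⁺/Tl) > E°(Al³⁺/Al), Tl⁺/Tl serves as the cathode.
E°cell = −0.35 − (−1.66) = +1.31 V, with n = 3 electrons transferred.
The balanced reaction is 3 Tl⁺(aq) + Al(s) → 3 Tl(s) + Al³⁺(aq), so Q = [Al³⁺(aq)] / [Tl⁺(aq)]^3 = 9.43×10^3 and log Q = 3.975.
By the Nernst equation, E = +1.31 − (0.0621/3)·(3.975) = +1.23 V.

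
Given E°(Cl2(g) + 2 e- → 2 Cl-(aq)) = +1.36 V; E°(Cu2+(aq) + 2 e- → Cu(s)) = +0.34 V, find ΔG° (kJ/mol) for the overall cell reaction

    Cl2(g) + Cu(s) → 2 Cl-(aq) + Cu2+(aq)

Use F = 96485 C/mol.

−197 kJ/mol

In the reaction as written Cl2(g) is reduced, so the Cl₂/Cl⁻ couple is the cathode and Cu²⁺/Cu is the anode.
E°cell = +1.36 − (+0.34) = +1.02 V; balancing electrons gives n = 2.
ΔG° = −nFE°cell = −(2)(96485)(+1.02) J/mol = −197 kJ/mol.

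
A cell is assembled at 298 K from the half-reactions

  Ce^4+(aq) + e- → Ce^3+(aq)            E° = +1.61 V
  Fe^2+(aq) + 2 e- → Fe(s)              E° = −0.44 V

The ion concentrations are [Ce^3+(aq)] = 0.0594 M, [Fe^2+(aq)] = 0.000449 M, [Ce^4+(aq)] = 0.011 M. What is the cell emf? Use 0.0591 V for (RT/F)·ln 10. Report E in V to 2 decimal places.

Since E°(Ce⁴⁺/Ce³⁺) > E°(Fe²⁺/Fe), Ce⁴⁺/Ce³⁺ serves as the cathode.
E°cell = E°cat − E°an = +1.61 − (−0.44) = +2.05 V; n = 2.
For the overall reaction 2 Ce^4+(aq) + Fe(s) → 2 Ce^3+(aq) + Fe^2+(aq), Q = ([Ce^3+(aq)]^2·[Fe^2+(aq)]) / [Ce^4+(aq)]^2 = 0.0131, giving log Q = −1.883.
E = E° − (0.0591/n)·log Q = +2.05 − (0.0591/2)(−1.883) = +2.11 V.

+2.11 V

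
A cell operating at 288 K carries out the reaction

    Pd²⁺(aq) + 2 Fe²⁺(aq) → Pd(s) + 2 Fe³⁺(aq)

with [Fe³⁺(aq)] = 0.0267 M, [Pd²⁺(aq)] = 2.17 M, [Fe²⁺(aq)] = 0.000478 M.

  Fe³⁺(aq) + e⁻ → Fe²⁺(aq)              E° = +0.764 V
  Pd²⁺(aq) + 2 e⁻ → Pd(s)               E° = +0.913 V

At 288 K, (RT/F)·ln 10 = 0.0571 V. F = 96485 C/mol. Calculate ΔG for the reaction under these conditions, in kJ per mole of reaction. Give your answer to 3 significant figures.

The standard cell potential is +0.913 − (+0.764) = +0.149 V, with n = 2 electrons in the balanced equation.
The reaction quotient is [Fe³⁺(aq)]^2 / ([Pd²⁺(aq)]·[Fe²⁺(aq)]^2) = 1.44×10^3; by Nernst, E = +0.149 − (0.0571/2)(3.158) = +0.0588 V.
ΔG = −nFE = −(2)(96485)(+0.0588) J/mol = −11.3 kJ/mol.

−11.3 kJ/mol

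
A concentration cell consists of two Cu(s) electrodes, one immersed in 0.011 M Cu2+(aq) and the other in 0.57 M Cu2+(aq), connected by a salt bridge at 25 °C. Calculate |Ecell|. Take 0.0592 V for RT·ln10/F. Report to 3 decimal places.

For a concentration cell E°cell = 0, since both electrodes use the same couple.
The compartment with the higher Cu2+(aq) concentration (0.57 M) acts as the cathode; ions are reduced there and produced at the dilute (0.011 M) anode.
With n = 2, Ecell = −(0.0592/2)·log([dilute]/[conc]) = −(0.0592/2)·log(0.011/0.57) = +0.051 V.

0.051 V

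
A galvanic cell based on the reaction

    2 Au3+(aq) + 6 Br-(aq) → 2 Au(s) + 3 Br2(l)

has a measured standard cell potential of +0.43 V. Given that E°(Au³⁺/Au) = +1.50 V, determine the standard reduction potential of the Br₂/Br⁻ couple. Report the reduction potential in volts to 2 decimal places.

In the reaction as written the Au³⁺/Au couple is reduced (cathode) and Br₂/Br⁻ is oxidized (anode), so E°cell = E°(Au³⁺/Au) − E°(Br₂/Br⁻).
E°(Br₂/Br⁻) = E°(cathode) − E°cell = +1.50 − (+0.43) = +1.07 V.

+1.07 V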